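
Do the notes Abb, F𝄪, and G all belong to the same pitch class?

Abb = pitch class 7 and F## = pitch class 7 and G = pitch class 7 — the same pitch class, so they are enharmonic equivalents.

Yes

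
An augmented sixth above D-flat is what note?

D up a major sixth is B, so the target letter is B.
From Db, an augmented sixth is 10 semitones up: B.

B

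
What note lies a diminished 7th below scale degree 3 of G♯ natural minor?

Scale degree 3 of G# natural minor is B.
A diminished seventh (9 semitones) below B lands on the letter C, giving C##.

C##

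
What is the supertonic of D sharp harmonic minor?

Degree 2 takes the letter 1 step above D, which is E.
In harmonic minor, degree 2 sits 2 semitones above the tonic. D# + 2 semitones is pitch class 5, spelled on E as E#.

E#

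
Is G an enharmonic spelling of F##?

Yes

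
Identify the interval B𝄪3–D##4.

minor third

The letter names run B→D, a span of 2 letter steps, so the interval is some kind of third.
B## to D## is 3 semitones. A major third is 4, so 3 makes it minor.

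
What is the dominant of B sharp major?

F##

Degree 5 takes the letter 4 steps above B, which is F.
In major, degree 5 sits 7 semitones above the tonic. B# + 7 semitones is pitch class 7, spelled on F as F##.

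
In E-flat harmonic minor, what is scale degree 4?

Degree 4 takes the letter 3 steps above E, which is A.
In harmonic minor, degree 4 sits 5 semitones above the tonic. Eb + 5 semitones is pitch class 8, spelled on A as Ab.

Ab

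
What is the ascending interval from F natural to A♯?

Counting letters F–G–A gives a third.
F→A# = 5 semitones, 1 wider than the major third (4), so augmented.

augmented third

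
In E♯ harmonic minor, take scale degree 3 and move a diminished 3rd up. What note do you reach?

Bb

Scale degree 3 of E# harmonic minor is G#.
A diminished third (2 semitones) above G# lands on the letter B, giving Bb.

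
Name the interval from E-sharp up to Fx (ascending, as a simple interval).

major second

Counting letters E–F gives a second.
E#→F## = 2 semitones, exactly the major second.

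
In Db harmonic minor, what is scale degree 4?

Gb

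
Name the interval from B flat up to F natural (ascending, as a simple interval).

Counting letters B–C–D–E–F gives a fifth.
Bb→F = 7 semitones, exactly the perfect fifth.

perfect fifth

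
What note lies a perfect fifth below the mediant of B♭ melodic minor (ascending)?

Gb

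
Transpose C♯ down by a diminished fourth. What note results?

G##

C down a perfect fourth is G, so the target letter is G.
From C#, a diminished fourth is 4 semitones down: G##.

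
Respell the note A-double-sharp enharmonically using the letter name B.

B

Plain B sits at the same pitch as A##, so on the letter B the same pitch needs a natural: B.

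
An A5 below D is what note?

Gb

A fifth below D lands on the letter G.
An augmented fifth spans 8 semitones, so D moves to pitch class 6. On the letter G that is Gb.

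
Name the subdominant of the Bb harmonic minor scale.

The Bb harmonic minor scale runs Bb C Db Eb F Gb A.
Degree 4 is Eb.

Eb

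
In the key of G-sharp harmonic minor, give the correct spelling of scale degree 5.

D#

Degree 5 takes the letter 4 steps above G, which is D.
In harmonic minor, degree 5 sits 7 semitones above the tonic. G# + 7 semitones is pitch class 3, spelled on D as D#.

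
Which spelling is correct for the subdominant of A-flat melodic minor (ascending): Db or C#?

Each scale degree takes a distinct letter name. Degree 4 of a scale on A must use the letter D.
Db and C# are enharmonically the same pitch, but only Db uses the letter D, so it is the correct spelling here.

Db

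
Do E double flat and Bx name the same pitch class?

No

Ebb is pitch class 2; B## is pitch class 1.
The pitch classes differ (2 vs. 1), so they are not enharmonic equivalents.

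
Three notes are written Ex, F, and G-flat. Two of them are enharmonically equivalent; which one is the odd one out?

In 12-tone equal temperament, enharmonic equivalents share a pitch class. E## is pitch class 6; F is pitch class 5; Gb is pitch class 6.
E## and Gb share pitch class 6, while F is pitch class 5.

F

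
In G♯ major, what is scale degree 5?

D#

Degree 5 takes the letter 4 steps above G, which is D.
In major, degree 5 sits 7 semitones above the tonic. G# + 7 semitones is pitch class 3, spelled on D as D#.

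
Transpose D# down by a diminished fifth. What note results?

G##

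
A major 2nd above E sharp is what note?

F##

A second above E lands on the letter F.
A major second spans 2 semitones, so E# moves to pitch class 7. On the letter F that is F##.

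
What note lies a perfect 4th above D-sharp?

G#

D up a perfect fourth is G, so the target letter is G.
From D#, a perfect fourth is 5 semitones up: G#.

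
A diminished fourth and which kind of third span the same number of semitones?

A diminished fourth spans 4 semitones.
A third spanning 4 semitones is major (the major third is 4).

major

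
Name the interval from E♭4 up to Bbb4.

diminished fifth

Counting letters E–F–G–A–B gives a fifth.
Eb→Bbb = 6 semitones, 1 narrower than the perfect fifth (7), so diminished.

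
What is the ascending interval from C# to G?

diminished fifth

The letter names run C→G, a span of 4 letter steps, so the interval is some kind of fifth.
C# to G is 6 semitones. A perfect fifth is 7, so 6 makes it diminished.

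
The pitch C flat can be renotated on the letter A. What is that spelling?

Cb is pitch class 11. The letter A alone is pitch class 9.
To reach pitch class 11 from A requires an offset of +2 semitones, i.e. double sharp: A##.

A##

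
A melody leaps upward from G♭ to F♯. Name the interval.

The letter names run G→F, a span of 6 letter steps, so the interval is some kind of seventh.
Gb to F# is 12 semitones. A major seventh is 11, so 12 makes it augmented.

augmented seventh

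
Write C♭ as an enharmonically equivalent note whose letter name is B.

B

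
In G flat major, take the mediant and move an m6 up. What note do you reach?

Gb

The mediant of Gb major is Bb.
A minor sixth (8 semitones) above Bb lands on the letter G, giving Gb.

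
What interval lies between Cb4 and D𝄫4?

minor second

Counting letters C–D gives a second.
Cb→Dbb = 1 semitone, 1 narrower than the major second (2), so minor.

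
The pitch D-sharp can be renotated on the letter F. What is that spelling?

D# is pitch class 3. The letter F alone is pitch class 5.
To reach pitch class 3 from F requires an offset of -2 semitones, i.e. double flat: Fbb.

Fbb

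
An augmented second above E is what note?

F##

A second above E lands on the letter F.
An augmented second spans 3 semitones, so E moves to pitch class 7. On the letter F that is F##.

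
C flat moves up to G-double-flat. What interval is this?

The letter names run C→G, a span of 4 letter steps, so the interval is some kind of fifth.
Cb to Gbb is 6 semitones. A perfect fifth is 7, so 6 makes it diminished.

diminished fifth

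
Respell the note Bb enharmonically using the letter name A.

A#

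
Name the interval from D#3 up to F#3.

Counting letters D–E–F gives a third.
D#→F# = 3 semitones, 1 narrower than the major third (4), so minor.

minor third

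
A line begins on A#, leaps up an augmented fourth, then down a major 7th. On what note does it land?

An augmented fourth up from A# is D## (letter D, 6 semitones up).
A major seventh down from D## is E# (letter E, 11 semitones down).

E#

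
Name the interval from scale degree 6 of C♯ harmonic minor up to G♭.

Scale degree 6 of C# harmonic minor is A.
A up to Gb: letters A→G make it a seventh; 9 semitones makes it diminished.

diminished seventh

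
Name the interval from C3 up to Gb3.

diminished fifth

The letter names run C→G, a span of 4 letter steps, so the interval is some kind of fifth.
C to Gb is 6 semitones. A perfect fifth is 7, so 6 makes it diminished.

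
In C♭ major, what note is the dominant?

Degree 5 takes the letter 4 steps above C, which is G.
In major, degree 5 sits 7 semitones above the tonic. Cb + 7 semitones is pitch class 6, spelled on G as Gb.

Gb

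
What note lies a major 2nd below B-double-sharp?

A##

A second below B lands on the letter A.
A major second spans 2 semitones, so B## moves to pitch class 11. On the letter A that is A##.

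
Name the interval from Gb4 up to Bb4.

Counting letters G–A–B gives a third.
Gb→Bb = 4 semitones, exactly the major third.

major third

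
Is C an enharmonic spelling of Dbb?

Yes

C is pitch class 0; Dbb is pitch class 0.
All spellings map to pitch class 0, so they are enharmonically equivalent.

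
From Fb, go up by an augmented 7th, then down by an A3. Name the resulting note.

An augmented seventh up from Fb is E (letter E, 12 semitones up).
An augmented third down from E is Cb (letter C, 5 semitones down).

Cb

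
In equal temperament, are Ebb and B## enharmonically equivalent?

Ebb is pitch class 2; B## is pitch class 1.
The pitch classes differ (2 vs. 1), so they are not enharmonic equivalents.

No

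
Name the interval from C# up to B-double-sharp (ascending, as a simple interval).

augmented seventh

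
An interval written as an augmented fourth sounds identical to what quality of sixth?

An augmented fourth spans 6 semitones.
A sixth spanning 6 semitones is doubly diminished (the major sixth is 9).

doubly diminished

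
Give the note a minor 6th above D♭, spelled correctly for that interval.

D up a major sixth is B, so the target letter is B.
From Db, a minor sixth is 8 semitones up: Bbb.

Bbb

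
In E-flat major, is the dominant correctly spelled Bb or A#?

Bb

Each scale degree takes a distinct letter name. Degree 5 of a scale on E must use the letter B.
Bb and A# are enharmonically the same pitch, but only Bb uses the letter B, so it is the correct spelling here.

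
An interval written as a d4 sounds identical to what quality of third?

major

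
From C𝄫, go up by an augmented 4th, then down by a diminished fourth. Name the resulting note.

C

An augmented fourth up from Cbb is Fb (letter F, 6 semitones up).
A diminished fourth down from Fb is C (letter C, 4 semitones down).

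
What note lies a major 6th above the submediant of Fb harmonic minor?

Bbb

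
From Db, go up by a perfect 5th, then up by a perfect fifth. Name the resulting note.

Eb

A perfect fifth up from Db is Ab (letter A, 7 semitones up).
A perfect fifth up from Ab is Eb (letter E, 7 semitones up).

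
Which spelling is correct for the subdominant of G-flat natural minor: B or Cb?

Each scale degree takes a distinct letter name. Degree 4 of a scale on G must use the letter C.
Cb and B are enharmonically the same pitch, but only Cb uses the letter C, so it is the correct spelling here.

Cb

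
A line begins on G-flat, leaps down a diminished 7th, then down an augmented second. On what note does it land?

Gb

A diminished seventh down from Gb is A (letter A, 9 semitones down).
An augmented second down from A is Gb (letter G, 3 semitones down).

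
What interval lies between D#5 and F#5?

minor third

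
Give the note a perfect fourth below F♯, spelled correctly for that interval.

C#

A fourth below F lands on the letter C.
A perfect fourth spans 5 semitones, so F# moves to pitch class 1. On the letter C that is C#.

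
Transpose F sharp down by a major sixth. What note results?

A

A sixth below F lands on the letter A.
A major sixth spans 9 semitones, so F# moves to pitch class 9. On the letter A that is A.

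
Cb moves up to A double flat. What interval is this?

Counting letters C–D–E–F–G–A gives a sixth.
Cb→Abb = 8 semitones, 1 narrower than the major sixth (9), so minor.

minor sixth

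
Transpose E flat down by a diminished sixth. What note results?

E down a major sixth is G, so the target letter is G.
From Eb, a diminished sixth is 7 semitones down: G#.

G#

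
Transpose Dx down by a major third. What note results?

B#

D down a major third is Bb, so the target letter is B.
From D##, a major third is 4 semitones down: B#.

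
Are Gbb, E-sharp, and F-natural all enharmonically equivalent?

Gbb = pitch class 5 and E# = pitch class 5 and F = pitch class 5 — the same pitch class, so they are enharmonic equivalents.

Yes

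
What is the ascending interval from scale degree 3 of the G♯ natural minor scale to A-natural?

Scale degree 3 of G# natural minor is B.
B up to A: letters B→A make it a seventh; 10 semitones makes it minor.

minor seventh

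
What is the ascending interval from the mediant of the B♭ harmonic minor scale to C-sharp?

The mediant of Bb harmonic minor is Db.
Db up to C#: letters D→C make it a seventh; 12 semitones makes it augmented.

augmented seventh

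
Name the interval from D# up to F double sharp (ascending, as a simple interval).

major third

The letter names run D→F, a span of 2 letter steps, so the interval is some kind of third.
D# to F## is 4 semitones. A major third is 4, so 4 makes it major.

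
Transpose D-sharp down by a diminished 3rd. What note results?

A third below D lands on the letter B.
A diminished third spans 2 semitones, so D# moves to pitch class 1. On the letter B that is B##.

B##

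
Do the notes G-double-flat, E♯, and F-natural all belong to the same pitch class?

Gbb is pitch class 5; E# is pitch class 5; F is pitch class 5.
All spellings map to pitch class 5, so they are enharmonically equivalent.

Yes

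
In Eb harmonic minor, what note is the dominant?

Bb

The Eb harmonic minor scale runs Eb F Gb Ab Bb Cb D.
Degree 5 is Bb.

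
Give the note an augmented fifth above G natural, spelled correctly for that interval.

D#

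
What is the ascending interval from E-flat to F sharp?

augmented second

The letter names run E→F, a span of 1 letter step, so the interval is some kind of second.
Eb to F# is 3 semitones. A major second is 2, so 3 makes it augmented.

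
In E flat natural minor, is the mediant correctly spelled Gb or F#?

Gb

Each scale degree takes a distinct letter name. Degree 3 of a scale on E must use the letter G.
Gb and F# are enharmonically the same pitch, but only Gb uses the letter G, so it is the correct spelling here.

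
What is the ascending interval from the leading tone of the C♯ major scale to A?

The leading tone of C# major is B#.
B# up to A: letters B→A make it a seventh; 9 semitones makes it diminished.

diminished seventh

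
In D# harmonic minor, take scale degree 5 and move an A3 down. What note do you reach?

Scale degree 5 of D# harmonic minor is A#.
An augmented third (5 semitones) below A# lands on the letter F, giving F.

F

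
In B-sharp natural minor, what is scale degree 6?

G#

The B# natural minor scale runs B# C## D# E# F## G# A#.
Degree 6 is G#.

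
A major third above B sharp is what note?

D##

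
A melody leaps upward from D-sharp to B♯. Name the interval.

The letter names run D→B, a span of 5 letter steps, so the interval is some kind of sixth.
D# to B# is 9 semitones. A major sixth is 9, so 9 makes it major.

major sixth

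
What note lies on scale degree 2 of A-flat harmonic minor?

Bb

The Ab harmonic minor scale runs Ab Bb Cb Db Eb Fb G.
Degree 2 is Bb.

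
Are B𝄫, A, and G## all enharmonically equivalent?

Bbb is pitch class 9; A is pitch class 9; G## is pitch class 9.
All spellings map to pitch class 9, so they are enharmonically equivalent.

Yes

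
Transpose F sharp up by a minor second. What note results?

G

F up a major second is G, so the target letter is G.
From F#, a minor second is 1 semitone up: G.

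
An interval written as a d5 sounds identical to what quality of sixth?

A diminished fifth spans 6 semitones.
A sixth spanning 6 semitones is doubly diminished (the major sixth is 9).

doubly diminished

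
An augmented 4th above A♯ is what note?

A up a perfect fourth is D, so the target letter is D.
From A#, an augmented fourth is 6 semitones up: D##.

D##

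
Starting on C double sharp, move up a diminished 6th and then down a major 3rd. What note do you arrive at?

F

A diminished sixth up from C## is A (letter A, 7 semitones up).
A major third down from A is F (letter F, 4 semitones down).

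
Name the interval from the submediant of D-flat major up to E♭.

perfect fourth

The submediant of Db major is Bb.
Bb up to Eb: letters B→E make it a fourth; 5 semitones makes it perfect.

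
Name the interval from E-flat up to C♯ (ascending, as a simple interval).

augmented sixth

The letter names run E→C, a span of 5 letter steps, so the interval is some kind of sixth.
Eb to C# is 10 semitones. A major sixth is 9, so 10 makes it augmented.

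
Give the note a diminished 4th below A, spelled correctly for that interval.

E#

A down a perfect fourth is E, so the target letter is E.
From A, a diminished fourth is 4 semitones down: E#.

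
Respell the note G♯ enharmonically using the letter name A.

Ab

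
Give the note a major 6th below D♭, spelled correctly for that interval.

D down a major sixth is F, so the target letter is F.
From Db, a major sixth is 9 semitones down: Fb.

Fb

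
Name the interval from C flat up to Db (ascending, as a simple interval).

Counting letters C–D gives a second.
Cb→Db = 2 semitones, exactly the major second.

major second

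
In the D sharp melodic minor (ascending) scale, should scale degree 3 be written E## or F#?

Each scale degree takes a distinct letter name. Degree 3 of a scale on D must use the letter F.
F# and E## are enharmonically the same pitch, but only F# uses the letter F, so it is the correct spelling here.

F#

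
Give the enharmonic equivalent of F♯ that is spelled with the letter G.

Gb

Plain G sits 1 semitone above F#, so on the letter G the same pitch needs a flat: Gb.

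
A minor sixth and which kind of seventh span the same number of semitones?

A minor sixth spans 8 semitones.
A seventh spanning 8 semitones is doubly diminished (the major seventh is 11).

doubly diminished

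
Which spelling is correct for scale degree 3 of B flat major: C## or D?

Each scale degree takes a distinct letter name. Degree 3 of a scale on B must use the letter D.
D and C## are enharmonically the same pitch, but only D uses the letter D, so it is the correct spelling here.

D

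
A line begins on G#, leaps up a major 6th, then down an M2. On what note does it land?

D#

A major sixth up from G# is E# (letter E, 9 semitones up).
A major second down from E# is D# (letter D, 2 semitones down).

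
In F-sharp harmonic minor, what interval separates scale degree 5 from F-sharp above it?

Scale degree 5 of F# harmonic minor is C#.
C# up to F#: letters C→F make it a fourth; 5 semitones makes it perfect.

perfect fourth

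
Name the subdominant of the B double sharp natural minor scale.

Degree 4 takes the letter 3 steps above B, which is E.
In natural minor, degree 4 sits 5 semitones above the tonic. B## + 5 semitones is pitch class 6, spelled on E as E##.

E##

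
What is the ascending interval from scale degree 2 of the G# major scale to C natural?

Scale degree 2 of G# major is A#.
A# up to C: letters A→C make it a third; 2 semitones makes it diminished.

diminished third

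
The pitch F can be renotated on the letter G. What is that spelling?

Gbb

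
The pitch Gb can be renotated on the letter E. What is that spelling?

Gb is pitch class 6. The letter E alone is pitch class 4.
To reach pitch class 6 from E requires an offset of +2 semitones, i.e. double sharp: E##.

E##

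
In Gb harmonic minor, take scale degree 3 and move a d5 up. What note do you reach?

Scale degree 3 of Gb harmonic minor is Bbb.
A diminished fifth (6 semitones) above Bbb lands on the letter F, giving Fbb.

Fbb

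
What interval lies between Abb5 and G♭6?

major seventh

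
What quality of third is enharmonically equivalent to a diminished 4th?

major

A diminished fourth spans 4 semitones.
A third spanning 4 semitones is major (the major third is 4).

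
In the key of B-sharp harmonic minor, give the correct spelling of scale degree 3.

The B# harmonic minor scale runs B# C## D# E# F## G# A##.
Degree 3 is D#.

D#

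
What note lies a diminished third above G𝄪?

B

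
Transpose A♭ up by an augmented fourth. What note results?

A fourth above A lands on the letter D.
An augmented fourth spans 6 semitones, so Ab moves to pitch class 2. On the letter D that is D.

D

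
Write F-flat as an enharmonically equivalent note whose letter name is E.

E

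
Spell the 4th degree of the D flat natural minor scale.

Degree 4 takes the letter 3 steps above D, which is G.
In natural minor, degree 4 sits 5 semitones above the tonic. Db + 5 semitones is pitch class 6, spelled on G as Gb.

Gb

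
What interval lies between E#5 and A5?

Counting letters E–F–G–A gives a fourth.
E#→A = 4 semitones, 1 narrower than the perfect fourth (5), so diminished.

diminished fourth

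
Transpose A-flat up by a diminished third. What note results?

Cbb

A third above A lands on the letter C.
A diminished third spans 2 semitones, so Ab moves to pitch class 10. On the letter C that is Cbb.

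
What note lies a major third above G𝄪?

G up a major third is B, so the target letter is B.
From G##, a major third is 4 semitones up: B##.

B##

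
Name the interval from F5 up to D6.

major sixth

The letter names run F→D, a span of 5 letter steps, so the interval is some kind of sixth.
F to D is 9 semitones. A major sixth is 9, so 9 makes it major.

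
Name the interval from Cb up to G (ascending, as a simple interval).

The letter names run C→G, a span of 4 letter steps, so the interval is some kind of fifth.
Cb to G is 8 semitones. A perfect fifth is 7, so 8 makes it augmented.

augmented fifth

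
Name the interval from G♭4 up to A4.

Counting letters G–A gives a second.
Gb→A = 3 semitones, 1 wider than the major second (2), so augmented.

augmented second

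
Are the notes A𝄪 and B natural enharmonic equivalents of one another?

Yes

A## = pitch class 11 and B = pitch class 11 — the same pitch class, so they are enharmonic equivalents.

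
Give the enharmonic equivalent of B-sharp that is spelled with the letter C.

C

Plain C sits at the same pitch as B#, so on the letter C the same pitch needs a natural: C.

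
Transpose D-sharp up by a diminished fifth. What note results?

D up a perfect fifth is A, so the target letter is A.
From D#, a diminished fifth is 6 semitones up: A.

A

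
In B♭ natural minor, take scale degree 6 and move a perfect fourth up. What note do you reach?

Scale degree 6 of Bb natural minor is Gb.
A perfect fourth (5 semitones) above Gb lands on the letter C, giving Cb.

Cb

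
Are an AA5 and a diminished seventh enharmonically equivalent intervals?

Yes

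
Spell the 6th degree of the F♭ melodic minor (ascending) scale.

Db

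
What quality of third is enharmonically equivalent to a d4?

A diminished fourth spans 4 semitones.
A third spanning 4 semitones is major (the major third is 4).

major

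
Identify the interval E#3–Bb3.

The letter names run E→B, a span of 4 letter steps, so the interval is some kind of fifth.
E# to Bb is 5 semitones. A perfect fifth is 7, so 5 makes it doubly diminished.

doubly diminished fifth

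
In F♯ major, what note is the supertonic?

G#

The F# major scale runs F# G# A# B C# D# E#.
Degree 2 is G#.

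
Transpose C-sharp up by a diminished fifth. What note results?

G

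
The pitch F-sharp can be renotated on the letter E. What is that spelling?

Plain E sits 2 semitones below F#, so on the letter E the same pitch needs a double sharp: E##.

E##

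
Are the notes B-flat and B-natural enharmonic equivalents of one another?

Bb is pitch class 10; B is pitch class 11.
The pitch classes differ (10 vs. 11), so they are not enharmonic equivalents.

No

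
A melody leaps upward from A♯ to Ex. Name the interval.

augmented fifth

The letter names run A→E, a span of 4 letter steps, so the interval is some kind of fifth.
A# to E## is 8 semitones. A perfect fifth is 7, so 8 makes it augmented.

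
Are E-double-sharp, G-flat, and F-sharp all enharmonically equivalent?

Yes

E## is pitch class 6; Gb is pitch class 6; F# is pitch class 6.
All spellings map to pitch class 6, so they are enharmonically equivalent.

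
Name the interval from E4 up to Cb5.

The letter names run E→C, a span of 5 letter steps, so the interval is some kind of sixth.
E to Cb is 7 semitones. A major sixth is 9, so 7 makes it diminished.

diminished sixth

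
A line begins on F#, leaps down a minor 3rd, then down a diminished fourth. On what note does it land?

A minor third down from F# is D# (letter D, 3 semitones down).
A diminished fourth down from D# is A## (letter A, 4 semitones down).

A##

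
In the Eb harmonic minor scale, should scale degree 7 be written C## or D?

D

Each scale degree takes a distinct letter name. Degree 7 of a scale on E must use the letter D.
D and C## are enharmonically the same pitch, but only D uses the letter D, so it is the correct spelling here.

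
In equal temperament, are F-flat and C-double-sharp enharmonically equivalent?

No

Two spellings are enharmonically equivalent only if they share a pitch class.
Here Fb → 4, C## → 2; 2 ≠ 4, so they are not.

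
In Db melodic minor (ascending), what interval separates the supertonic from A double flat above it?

The supertonic of Db melodic minor (ascending) is Eb.
Eb up to Abb: letters E→A make it a fourth; 4 semitones makes it diminished.

diminished fourth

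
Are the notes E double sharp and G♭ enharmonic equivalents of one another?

E## is pitch class 6; Gb is pitch class 6.
All spellings map to pitch class 6, so they are enharmonically equivalent.

Yes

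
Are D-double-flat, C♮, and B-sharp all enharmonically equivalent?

Dbb = pitch class 0 and C = pitch class 0 and B# = pitch class 0 — the same pitch class, so they are enharmonic equivalents.

Yes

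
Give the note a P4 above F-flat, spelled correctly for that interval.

Bbb

A fourth above F lands on the letter B.
A perfect fourth spans 5 semitones, so Fb moves to pitch class 9. On the letter B that is Bbb.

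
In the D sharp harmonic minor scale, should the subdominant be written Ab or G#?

Each scale degree takes a distinct letter name. Degree 4 of a scale on D must use the letter G.
G# and Ab are enharmonically the same pitch, but only G# uses the letter G, so it is the correct spelling here.

G#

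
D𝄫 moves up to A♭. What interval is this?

The letter names run D→A, a span of 4 letter steps, so the interval is some kind of fifth.
Dbb to Ab is 8 semitones. A perfect fifth is 7, so 8 makes it augmented.

augmented fifth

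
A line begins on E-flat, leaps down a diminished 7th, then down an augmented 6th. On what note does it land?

A diminished seventh down from Eb is F# (letter F, 9 semitones down).
An augmented sixth down from F# is Ab (letter A, 10 semitones down).

Ab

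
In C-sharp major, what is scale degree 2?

D#

The C# major scale runs C# D# E# F# G# A# B#.
Degree 2 is D#.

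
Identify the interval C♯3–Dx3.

The letter names run C→D, a span of 1 letter step, so the interval is some kind of second.
C# to D## is 3 semitones. A major second is 2, so 3 makes it augmented.

augmented second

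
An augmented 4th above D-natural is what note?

D up a perfect fourth is G, so the target letter is G.
From D, an augmented fourth is 6 semitones up: G#.

G#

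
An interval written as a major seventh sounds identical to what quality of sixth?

doubly augmented

A major seventh spans 11 semitones.
A sixth spanning 11 semitones is doubly augmented (the major sixth is 9).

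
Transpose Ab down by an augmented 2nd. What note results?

A down a major second is G, so the target letter is G.
From Ab, an augmented second is 3 semitones down: Gbb.

Gbb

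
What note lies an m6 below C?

C down a major sixth is Eb, so the target letter is E.
From C, a minor sixth is 8 semitones down: E.

E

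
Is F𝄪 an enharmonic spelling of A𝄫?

Yes

F## = pitch class 7 and Abb = pitch class 7 — the same pitch class, so they are enharmonic equivalents.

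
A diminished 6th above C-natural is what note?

A sixth above C lands on the letter A.
A diminished sixth spans 7 semitones, so C moves to pitch class 7. On the letter A that is Abb.

Abb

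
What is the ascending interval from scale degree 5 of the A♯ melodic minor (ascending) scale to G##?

Scale degree 5 of A# melodic minor (ascending) is E#.
E# up to G##: letters E→G make it a third; 4 semitones makes it major.

major third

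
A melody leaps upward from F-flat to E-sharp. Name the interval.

doubly augmented seventh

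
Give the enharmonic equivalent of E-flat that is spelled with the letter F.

Eb is pitch class 3. The letter F alone is pitch class 5.
To reach pitch class 3 from F requires an offset of -2 semitones, i.e. double flat: Fbb.

Fbb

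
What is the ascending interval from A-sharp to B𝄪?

augmented second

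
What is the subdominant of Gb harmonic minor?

Cb

Degree 4 takes the letter 3 steps above G, which is C.
In harmonic minor, degree 4 sits 5 semitones above the tonic. Gb + 5 semitones is pitch class 11, spelled on C as Cb.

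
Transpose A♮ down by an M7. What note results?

A down a major seventh is Bb, so the target letter is B.
From A, a major seventh is 11 semitones down: Bb.

Bb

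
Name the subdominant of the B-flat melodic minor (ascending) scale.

Degree 4 takes the letter 3 steps above B, which is E.
In melodic minor (ascending), degree 4 sits 5 semitones above the tonic. Bb + 5 semitones is pitch class 3, spelled on E as Eb.

Eb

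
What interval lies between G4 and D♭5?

diminished fifth

Counting letters G–A–B–C–D gives a fifth.
G→Db = 6 semitones, 1 narrower than the perfect fifth (7), so diminished.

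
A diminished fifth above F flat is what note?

Cbb

A fifth above F lands on the letter C.
A diminished fifth spans 6 semitones, so Fb moves to pitch class 10. On the letter C that is Cbb.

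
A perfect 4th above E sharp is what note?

A fourth above E lands on the letter A.
A perfect fourth spans 5 semitones, so E# moves to pitch class 10. On the letter A that is A#.

A#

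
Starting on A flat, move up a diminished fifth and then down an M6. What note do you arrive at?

Gbb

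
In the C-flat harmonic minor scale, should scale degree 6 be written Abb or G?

Abb

Each scale degree takes a distinct letter name. Degree 6 of a scale on C must use the letter A.
Abb and G are enharmonically the same pitch, but only Abb uses the letter A, so it is the correct spelling here.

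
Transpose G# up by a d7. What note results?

F

A seventh above G lands on the letter F.
A diminished seventh spans 9 semitones, so G# moves to pitch class 5. On the letter F that is F.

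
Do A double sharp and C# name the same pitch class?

No

A## is pitch class 11; C# is pitch class 1.
The pitch classes differ (11 vs. 1), so they are not enharmonic equivalents.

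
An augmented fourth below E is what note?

E down a perfect fourth is B, so the target letter is B.
From E, an augmented fourth is 6 semitones down: Bb.

Bb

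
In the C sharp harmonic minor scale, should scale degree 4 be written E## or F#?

Each scale degree takes a distinct letter name. Degree 4 of a scale on C must use the letter F.
F# and E## are enharmonically the same pitch, but only F# uses the letter F, so it is the correct spelling here.

F#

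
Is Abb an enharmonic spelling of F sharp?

No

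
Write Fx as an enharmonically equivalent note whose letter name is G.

G

F## is pitch class 7. The letter G alone is pitch class 7.
Pitch class 7 on G needs no accidental: G.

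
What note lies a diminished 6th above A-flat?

Fbb

A up a major sixth is F#, so the target letter is F.
From Ab, a diminished sixth is 7 semitones up: Fbb.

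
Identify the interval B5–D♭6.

diminished third

The letter names run B→D, a span of 2 letter steps, so the interval is some kind of third.
B to Db is 2 semitones. A major third is 4, so 2 makes it diminished.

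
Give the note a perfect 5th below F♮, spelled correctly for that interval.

F down a perfect fifth is Bb, so the target letter is B.
From F, a perfect fifth is 7 semitones down: Bb.

Bb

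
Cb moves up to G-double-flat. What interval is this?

diminished fifth

Counting letters C–D–E–F–G gives a fifth.
Cb→Gbb = 6 semitones, 1 narrower than the perfect fifth (7), so diminished.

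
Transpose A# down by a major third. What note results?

A third below A lands on the letter F.
A major third spans 4 semitones, so A# moves to pitch class 6. On the letter F that is F#.

F#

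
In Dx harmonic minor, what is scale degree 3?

F##

Degree 3 takes the letter 2 steps above D, which is F.
In harmonic minor, degree 3 sits 3 semitones above the tonic. D## + 3 semitones is pitch class 7, spelled on F as F##.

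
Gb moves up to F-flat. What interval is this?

minor seventh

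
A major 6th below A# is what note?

A sixth below A lands on the letter C.
A major sixth spans 9 semitones, so A# moves to pitch class 1. On the letter C that is C#.

C#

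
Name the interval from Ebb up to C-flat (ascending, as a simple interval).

major sixth

Counting letters E–F–G–A–B–C gives a sixth.
Ebb→Cb = 9 semitones, exactly the major sixth.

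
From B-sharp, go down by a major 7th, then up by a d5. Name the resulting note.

A major seventh down from B# is C# (letter C, 11 semitones down).
A diminished fifth up from C# is G (letter G, 6 semitones up).

G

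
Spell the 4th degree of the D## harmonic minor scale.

G##

Degree 4 takes the letter 3 steps above D, which is G.
In harmonic minor, degree 4 sits 5 semitones above the tonic. D## + 5 semitones is pitch class 9, spelled on G as G##.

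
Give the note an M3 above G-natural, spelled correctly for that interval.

G up a major third is B, so the target letter is B.
From G, a major third is 4 semitones up: B.

B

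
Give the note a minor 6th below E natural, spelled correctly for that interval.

E down a major sixth is G, so the target letter is G.
From E, a minor sixth is 8 semitones down: G#.

G#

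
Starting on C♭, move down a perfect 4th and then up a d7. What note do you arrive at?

A perfect fourth down from Cb is Gb (letter G, 5 semitones down).
A diminished seventh up from Gb is Fbb (letter F, 9 semitones up).

Fbb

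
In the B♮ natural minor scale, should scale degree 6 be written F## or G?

G

Each scale degree takes a distinct letter name. Degree 6 of a scale on B must use the letter G.
G and F## are enharmonically the same pitch, but only G uses the letter G, so it is the correct spelling here.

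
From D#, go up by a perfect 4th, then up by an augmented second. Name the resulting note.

A##

A perfect fourth up from D# is G# (letter G, 5 semitones up).
An augmented second up from G# is A## (letter A, 3 semitones up).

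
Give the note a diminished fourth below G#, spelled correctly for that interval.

D##

G down a perfect fourth is D, so the target letter is D.
From G#, a diminished fourth is 4 semitones down: D##.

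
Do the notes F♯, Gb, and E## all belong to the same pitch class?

Yes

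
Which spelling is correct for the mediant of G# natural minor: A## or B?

Each scale degree takes a distinct letter name. Degree 3 of a scale on G must use the letter B.
B and A## are enharmonically the same pitch, but only B uses the letter B, so it is the correct spelling here.

B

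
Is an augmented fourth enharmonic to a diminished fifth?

Yes

An augmented fourth spans 6 semitones; a diminished fifth spans 6.
They are enharmonically equivalent.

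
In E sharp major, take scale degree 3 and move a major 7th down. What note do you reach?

A#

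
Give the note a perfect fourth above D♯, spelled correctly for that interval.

D up a perfect fourth is G, so the target letter is G.
From D#, a perfect fourth is 5 semitones up: G#.

G#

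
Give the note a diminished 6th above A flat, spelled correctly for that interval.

A up a major sixth is F#, so the target letter is F.
From Ab, a diminished sixth is 7 semitones up: Fbb.

Fbb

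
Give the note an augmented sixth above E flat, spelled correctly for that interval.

A sixth above E lands on the letter C.
An augmented sixth spans 10 semitones, so Eb moves to pitch class 1. On the letter C that is C#.

C#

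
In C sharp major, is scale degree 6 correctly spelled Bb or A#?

Each scale degree takes a distinct letter name. Degree 6 of a scale on C must use the letter A.
A# and Bb are enharmonically the same pitch, but only A# uses the letter A, so it is the correct spelling here.

A#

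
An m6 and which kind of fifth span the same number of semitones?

augmented

A minor sixth spans 8 semitones.
A fifth spanning 8 semitones is augmented (the perfect fifth is 7).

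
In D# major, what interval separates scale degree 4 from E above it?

minor sixth

Scale degree 4 of D# major is G#.
G# up to E: letters G→E make it a sixth; 8 semitones makes it minor.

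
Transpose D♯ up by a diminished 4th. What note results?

G

A fourth above D lands on the letter G.
A diminished fourth spans 4 semitones, so D# moves to pitch class 7. On the letter G that is G.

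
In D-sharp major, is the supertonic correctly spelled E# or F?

E#

Each scale degree takes a distinct letter name. Degree 2 of a scale on D must use the letter E.
E# and F are enharmonically the same pitch, but only E# uses the letter E, so it is the correct spelling here.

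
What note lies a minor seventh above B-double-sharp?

A##

B up a major seventh is A#, so the target letter is A.
From B##, a minor seventh is 10 semitones up: A##.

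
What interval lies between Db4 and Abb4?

diminished fifth

Counting letters D–E–F–G–A gives a fifth.
Db→Abb = 6 semitones, 1 narrower than the perfect fifth (7), so diminished.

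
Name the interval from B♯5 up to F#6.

diminished fifth

The letter names run B→F, a span of 4 letter steps, so the interval is some kind of fifth.
B# to F# is 6 semitones. A perfect fifth is 7, so 6 makes it diminished.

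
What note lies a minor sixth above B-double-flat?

Gbb

A sixth above B lands on the letter G.
A minor sixth spans 8 semitones, so Bbb moves to pitch class 5. On the letter G that is Gbb.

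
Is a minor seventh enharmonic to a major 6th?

No

A minor seventh spans 10 semitones; a major sixth spans 9.
The spans differ, so they are not enharmonic equivalents.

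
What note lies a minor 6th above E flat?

E up a major sixth is C#, so the target letter is C.
From Eb, a minor sixth is 8 semitones up: Cb.

Cb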